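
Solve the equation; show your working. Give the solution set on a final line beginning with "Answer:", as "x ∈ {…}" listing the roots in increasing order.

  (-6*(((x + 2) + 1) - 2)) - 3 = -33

Step 1. [(-6*(((x + 2) + 1) - 2)) - 3 = -33] peel the -3: add 3 from each side ⇒ sub: -6*(((x + 2) + 1) - 2) = -30.
Step 2. [-6*(((x + 2) + 1) - 2) = -30] divide by the outer -6. So div: ((x + 2) + 1) - 2 = 5.
Step 3. [((x + 2) + 1) - 2 = 5] -2 is outermost — add 2 both sides. So sub: (x + 2) + 1 = 7.
Step 4. [(x + 2) + 1 = 7] the outer +1 inverts by subtracting 1 ⇒ sub: x + 2 = 6.
Step 5. [x + 2 = 6] 2 comes off first (subtract 2) ⇒ sub: x = 4.

Answer: x ∈ {4}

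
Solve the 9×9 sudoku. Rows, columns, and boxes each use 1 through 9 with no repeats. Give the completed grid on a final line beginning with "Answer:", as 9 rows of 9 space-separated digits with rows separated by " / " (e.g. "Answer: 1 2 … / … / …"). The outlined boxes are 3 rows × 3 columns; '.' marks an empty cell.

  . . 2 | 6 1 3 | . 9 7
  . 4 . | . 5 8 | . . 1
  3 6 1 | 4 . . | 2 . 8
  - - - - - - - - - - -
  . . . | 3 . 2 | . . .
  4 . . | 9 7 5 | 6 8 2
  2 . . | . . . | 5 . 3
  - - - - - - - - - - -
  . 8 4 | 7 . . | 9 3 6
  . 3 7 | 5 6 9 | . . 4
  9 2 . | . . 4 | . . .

Step 1. [r4c1∈{1,5,6,7,8}] r4c1 is the only open cell in col 1 admitting 6. So r4c1=6.
Step 2. [r7c6∈{1}] r7c6's peers cover all but 1. So r7c6=1.
Step 3. [r9c4∈{8}] r9c4 has the single candidate 8 ⇒ r9c4=8.
Step 4. [r9c9∈{5}] nothing but 5 survives at r9c9, so r9c9=5.
Step 5. [r4c3∈{5,8,9}] 5 has one home in col 3: r4c3. So r4c3=5.
Step 6. [r8c1∈{1}] only 1 remains possible at r8c1. So r8c1=1.
Step 7. [r4c5∈{4,8}] row 4 places 8 nowhere but r4c5. So r4c5=8.
Step 8. [r5c2∈{1}] only 1 remains possible at r5c2. So r5c2=1.
Step 9. [r6c3∈{8,9}] across row 6, 8 lands solely at r6c3 ⇒ r6c3=8.
Step 10. [r6c2∈{7,9}] across row 6, 9 lands solely at r6c2. So r6c2=9.
Step 11. [r6c8∈{1,4,7}] r6c8 is the only open cell in row 6 admitting 7. So r6c8=7.
Step 12. [r9c8∈{1}] r9c8's peers cover all but 1. So r9c8=1.
Step 13. [r4c7∈{1,4}] row 4 places 1 nowhere but r4c7 ⇒ r4c7=1.
Step 14. [r7c1∈{5}] only 5 remains possible at r7c1. So r7c1=5.
Step 15. [r9c7∈{7}] r9c7 has the single candidate 7. So r9c7=7.
Step 16. [r2c7∈{3}] only 3 remains possible at r2c7 ⇒ r2c7=3.
Step 17. [r3c5∈{9}] r3c5 is down to just 9 ⇒ r3c5=9.
Step 18. [r5c3∈{3}] nothing but 3 survives at r5c3. So r5c3=3.
Step 19. [r2c3∈{9}] r2c3's peers cover all but 9. So r2c3=9.
Step 20. [r6c6∈{6}] nothing but 6 survives at r6c6 ⇒ r6c6=6.
Step 21. [r9c5∈{3}] nothing but 3 survives at r9c5 ⇒ r9c5=3.
Step 22. [r3c6∈{7}] nothing but 7 survives at r3c6 ⇒ r3c6=7.
Step 23. [r6c5∈{4}] nothing but 4 survives at r6c5 ⇒ r6c5=4.
Step 24. [r3c8∈{5}] only 5 remains possible at r3c8, so r3c8=5.
Step 25. [r9c3∈{6}] r9c3 is down to just 6, so r9c3=6.
Step 26. [r8c7∈{8}] r8c7's peers cover all but 8. So r8c7=8.
Step 27. [r8c8∈{2}] only 2 remains possible at r8c8. So r8c8=2.
Step 28. [r4c9∈{9}] r4c9 has the single candidate 9 ⇒ r4c9=9.
Step 29. [r2c4∈{2}] r2c4's peers cover all but 2, so r2c4=2.
Step 30. [r1c2∈{5}] r1c2 is down to just 5 ⇒ r1c2=5.
Step 31. [r1c1∈{8}] only 8 remains possible at r1c1 ⇒ r1c1=8.
Step 32. [r4c8∈{4}] r4c8 has the single candidate 4 ⇒ r4c8=4.
Step 33. [r2c1∈{7}] r2c1 has the single candidate 7. So r2c1=7.
Step 34. [r4c2∈{7}] r4c2 is down to just 7. So r4c2=7.
Step 35. [r6c4∈{1}] r6c4's peers cover all but 1, so r6c4=1.
Step 36. [r7c5∈{2}] only 2 remains possible at r7c5. So r7c5=2.
Step 37. [r2c8∈{6}] r2c8 is down to just 6. So r2c8=6.
Step 38. [r1c7∈{4}] r1c7 has the single candidate 4. So r1c7=4.

Answer: 8 5 2 6 1 3 4 9 7 / 7 4 9 2 5 8 3 6 1 / 3 6 1 4 9 7 2 5 8 / 6 7 5 3 8 2 1 4 9 / 4 1 3 9 7 5 6 8 2 / 2 9 8 1 4 6 5 7 3 / 5 8 4 7 2 1 9 3 6 / 1 3 7 5 6 9 8 2 4 / 9 2 6 8 3 4 7 1 5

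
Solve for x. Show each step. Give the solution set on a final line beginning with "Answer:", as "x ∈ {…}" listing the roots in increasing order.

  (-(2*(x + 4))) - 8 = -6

Step 1. [(-(2*(x + 4))) - 8 = -6] 8 comes off first (add 8). So sub: -(2*(x + 4)) = 2.
Step 2. [-(2*(x + 4)) = 2] leading − — multiply by −1. So neg: 2*(x + 4) = -2.
Step 3. [2*(x + 4) = -2] 2·(inner) — divide through by 2 ⇒ div: x + 4 = -1.
Step 4. [x + 4 = -1] subtract 4: x sits inside (… + 4). So sub: x = -5.

Answer: x ∈ {-5}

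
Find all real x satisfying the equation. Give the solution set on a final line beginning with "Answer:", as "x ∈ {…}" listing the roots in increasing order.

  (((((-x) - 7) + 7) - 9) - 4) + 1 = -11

Step 1. [(((((-x) - 7) + 7) - 9) - 4) + 1 = -11] +1 is outermost — subtract 1 both sides, so sub: ((((-x) - 7) + 7) - 9) - 4 = -12.
Step 2. [((((-x) - 7) + 7) - 9) - 4 = -12] peel the -4: add 4 from each side, so sub: (((-x) - 7) + 7) - 9 = -8.
Step 3. [(((-x) - 7) + 7) - 9 = -8] peel the -9: add 9 from each side ⇒ sub: ((-x) - 7) + 7 = 1.
Step 4. [((-x) - 7) + 7 = 1] subtract 7: x sits inside (… + 7) ⇒ sub: (-x) - 7 = -6.
Step 5. [(-x) - 7 = -6] 7 comes off first (add 7). So sub: -x = 1.
Step 6. [-x = 1] flip signs both sides, so neg: x = -1.

Answer: x ∈ {-1}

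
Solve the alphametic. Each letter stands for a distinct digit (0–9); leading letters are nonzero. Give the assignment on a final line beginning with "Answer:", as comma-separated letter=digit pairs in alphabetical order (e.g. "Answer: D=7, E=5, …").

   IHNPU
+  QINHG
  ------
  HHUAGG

Step 1. [col 1: U + G ≡ G (mod 10)] column 1: given nothing yet, carry-in 0, and all letters distinct, none taken yet, U+G≡G (mod 10) forces U=0. So U=0.
Step 2. [H] the sum has 6 digits but both addends have 5; that extra leading digit H is the final carry, namely 1. So H=1.
Step 3. [col 1: U + G ≡ G (mod 10)] no forcing yet in column 1 (carry-in 0); G=6 is free and consistent — try it ⇒ G=6.
Step 4. [col 2: P + H ≡ G (mod 10)] from column 2 (H=1, G=6, carry-in 0, digits 0,1,6 already taken and all letters distinct): P must equal 5. So P=5.
Step 5. [col 3: N + N ≡ A (mod 10)] several values work for N in column 3 (N + N ≡ A (mod 10), carry-in 0); try N=7. So N=7.
Step 6. [col 3: N + N ≡ A (mod 10)] in column 3 we have N+N≡A with carry-in 0; given N=7 and digits 0,1,5,6,7 already taken and all letters distinct, that pins A to 4, so A=4.
Step 7. [col 4: H + I ≡ U (mod 10)] column 4 reads H+I+carry(1)=U with H=1, U=0; with digits 0,1,4,5,6,7 already taken and all letters distinct, the only value for I is 8, so I=8.
Step 8. [col 5: I + Q ≡ H (mod 10)] from column 5 (I=8, H=1, carry-in 1, digits 0,1,4,5,6,7,8 already taken and all letters distinct): Q must equal 2 ⇒ Q=2.

Answer: A=4, G=6, H=1, I=8, N=7, P=5, Q=2, U=0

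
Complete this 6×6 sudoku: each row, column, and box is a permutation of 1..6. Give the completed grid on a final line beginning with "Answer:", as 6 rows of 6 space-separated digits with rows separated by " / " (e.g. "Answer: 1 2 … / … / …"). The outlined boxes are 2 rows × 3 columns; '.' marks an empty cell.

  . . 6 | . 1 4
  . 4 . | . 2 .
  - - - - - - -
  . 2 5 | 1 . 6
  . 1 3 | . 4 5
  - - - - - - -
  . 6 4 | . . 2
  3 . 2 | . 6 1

Step 1. [r5c5∈{3,5}] in col 5, 5 fits only at r5c5. So r5c5=5.
Step 2. [r2c4∈{3,5,6}] across row 2, 6 lands solely at r2c4, so r2c4=6.
Step 3. [r2c1∈{1,5}] 5 has one home in row 2: r2c1, so r2c1=5.
Step 4. [r5c4∈{3}] only 3 remains possible at r5c4, so r5c4=3.
Step 5. [r1c2∈{3}] only 3 remains possible at r1c2. So r1c2=3.
Step 6. [r1c4∈{5}] nothing but 5 survives at r1c4, so r1c4=5.
Step 7. [r6c4∈{4}] r6c4's peers cover all but 4 ⇒ r6c4=4.
Step 8. [r3c1∈{4}] r3c1 is down to just 4, so r3c1=4.
Step 9. [r4c1∈{6}] r4c1 is down to just 6. So r4c1=6.
Step 10. [r6c2∈{5}] nothing but 5 survives at r6c2, so r6c2=5.
Step 11. [r4c4∈{2}] r4c4 is down to just 2, so r4c4=2.
Step 12. [r1c1∈{2}] r1c1's peers cover all but 2. So r1c1=2.
Step 13. [r5c1∈{1}] r5c1 has the single candidate 1, so r5c1=1.
Step 14. [r2c6∈{3}] r2c6 is down to just 3 ⇒ r2c6=3.
Step 15. [r3c5∈{3}] r3c5 is down to just 3. So r3c5=3.
Step 16. [r2c3∈{1}] only 1 remains possible at r2c3. So r2c3=1.

Answer: 2 3 6 5 1 4 / 5 4 1 6 2 3 / 4 2 5 1 3 6 / 6 1 3 2 4 5 / 1 6 4 3 5 2 / 3 5 2 4 6 1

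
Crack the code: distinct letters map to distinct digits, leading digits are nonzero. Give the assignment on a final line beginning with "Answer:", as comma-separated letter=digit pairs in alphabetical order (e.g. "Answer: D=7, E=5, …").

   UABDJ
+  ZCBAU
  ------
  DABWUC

Step 1. [col 1: J + U ≡ C (mod 10)] column 1 (J + U ≡ C (mod 10), carry-in 0) doesn't pin C yet; pick C=0 and continue ⇒ C=0.
Step 2. [col 1: J + U ≡ C (mod 10)] U=7 is one option consistent with column 1 (J + U ≡ C (mod 10), carry-in 0) — take it ⇒ U=7.
Step 3. [D] D is the leading digit of a 6-digit sum of two 5-digit numbers; the final carry is exactly 1, so D=1.
Step 4. [col 1: J + U ≡ C (mod 10)] column 1: given U=7, C=0, carry-in 0, and digits 0,1,7 already taken and all letters distinct, J+U≡C (mod 10) forces J=3. So J=3.
Step 5. [col 2: D + A ≡ U (mod 10)] column 2 reads D+A+carry(1)=U with D=1, U=7; with digits 0,1,3,7 already taken and all letters distinct, the only value for A is 5. So A=5.
Step 6. [col 3: B + B ≡ W (mod 10)] B=6 is one option consistent with column 3 (B + B ≡ W (mod 10), carry-in 0) — take it, so B=6.
Step 7. [col 3: B + B ≡ W (mod 10)] column 3 reads B+B+carry(0)=W with B=6; with digits 0,1,3,5,6,7 already taken and all letters distinct, the only value for W is 2, so W=2.
Step 8. [col 5: U + Z ≡ A (mod 10)] column 5: given U=7, A=5, carry-in 0, and digits 0,1,2,3,5,6,7 already taken and all letters distinct, U+Z≡A (mod 10) forces Z=8, so Z=8.

Answer: A=5, B=6, C=0, D=1, J=3, U=7, W=2, Z=8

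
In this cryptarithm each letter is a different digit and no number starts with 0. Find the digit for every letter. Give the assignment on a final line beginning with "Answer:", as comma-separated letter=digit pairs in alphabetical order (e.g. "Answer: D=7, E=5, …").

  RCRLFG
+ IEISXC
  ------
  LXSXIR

Step 1. [col 1: G + C ≡ R (mod 10)] column 1 (G + C ≡ R (mod 10), carry-in 0) doesn't pin G yet; pick G=9 and continue, so G=9.
Step 2. [col 1: G + C ≡ R (mod 10)] no forcing yet in column 1 (carry-in 0); C=2 is free and consistent — try it. So C=2.
Step 3. [col 1: G + C ≡ R (mod 10)] from column 1 (G=9, C=2, carry-in 0, digits 2,9 already taken and all letters distinct): R must equal 1. So R=1.
Step 4. [col 2: F + X ≡ I (mod 10)] several values work for F in column 2 (F + X ≡ I (mod 10), carry-in 1); try F=0. So F=0.
Step 5. [col 2: F + X ≡ I (mod 10)] no forcing yet in column 2 (carry-in 1); I=6 is free and consistent — try it, so I=6.
Step 6. [col 2: F + X ≡ I (mod 10)] from column 2 (F=0, I=6, carry-in 1, digits 0,1,2,6,9 already taken and all letters distinct): X must equal 5 ⇒ X=5.
Step 7. [col 3: L + S ≡ X (mod 10)] column 3 (L + S ≡ X (mod 10), carry-in 0) doesn't pin S yet; pick S=8 and continue, so S=8.
Step 8. [col 3: L + S ≡ X (mod 10)] from column 3 (S=8, X=5, carry-in 0, digits 0,1,2,5,6,8,9 already taken and all letters distinct): L must equal 7, so L=7.
Step 9. [col 5: C + E ≡ X (mod 10)] in column 5 we have C+E≡X with carry-in 0; given C=2, X=5 and digits 0,1,2,5,6,7,8,9 already taken and all letters distinct, that pins E to 3 ⇒ E=3.

Answer: C=2, E=3, F=0, G=9, I=6, L=7, R=1, S=8, X=5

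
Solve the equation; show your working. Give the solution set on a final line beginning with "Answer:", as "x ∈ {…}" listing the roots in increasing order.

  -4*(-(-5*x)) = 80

Step 1. [-4*(-(-5*x)) = 80] LHS = -4·(…); ÷-4 both sides, so div: -(-5*x) = -20.
Step 2. [-(-5*x) = -20] LHS negated; negate both sides. So neg: -5*x = 20.
Step 3. [-5*x = 20] divide by the outer -5. So div: x = -4.

Answer: x ∈ {-4}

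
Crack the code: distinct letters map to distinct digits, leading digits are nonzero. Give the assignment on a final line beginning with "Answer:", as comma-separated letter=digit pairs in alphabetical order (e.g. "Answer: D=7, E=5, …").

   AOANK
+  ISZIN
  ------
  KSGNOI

Step 1. [col 1: K + N ≡ I (mod 10)] no forcing yet in column 1 (carry-in 0); N=7 is free and consistent — try it, so N=7.
Step 2. [col 1: K + N ≡ I (mod 10)] no forcing yet in column 1 (carry-in 0); I=8 is free and consistent — try it. So I=8.
Step 3. [col 1: K + N ≡ I (mod 10)] column 1 reads K+N+carry(0)=I with N=7, I=8; with digits 7,8 already taken and all letters distinct, the only value for K is 1 ⇒ K=1.
Step 4. [col 2: N + I ≡ O (mod 10)] column 2 reads N+I+carry(0)=O with N=7, I=8; with digits 1,7,8 already taken and all letters distinct, the only value for O is 5 ⇒ O=5.
Step 5. [col 3: A + Z ≡ N (mod 10)] several values work for Z in column 3 (A + Z ≡ N (mod 10), carry-in 1); try Z=0 ⇒ Z=0.
Step 6. [col 3: A + Z ≡ N (mod 10)] column 3 reads A+Z+carry(1)=N with Z=0, N=7; with digits 0,1,5,7,8 already taken and all letters distinct, the only value for A is 6, so A=6.
Step 7. [col 4: O + S ≡ G (mod 10)] column 4 (O + S ≡ G (mod 10), carry-in 0) doesn't pin G yet; pick G=9 and continue ⇒ G=9.
Step 8. [col 4: O + S ≡ G (mod 10)] in column 4 we have O+S≡G with carry-in 0; given O=5, G=9 and digits 0,1,5,6,7,8,9 already taken and all letters distinct, that pins S to 4, so S=4.

Answer: A=6, G=9, I=8, K=1, N=7, O=5, S=4, Z=0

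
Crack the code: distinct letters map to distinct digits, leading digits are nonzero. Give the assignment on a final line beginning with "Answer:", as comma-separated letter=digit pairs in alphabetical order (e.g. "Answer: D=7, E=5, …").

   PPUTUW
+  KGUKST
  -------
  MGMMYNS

Step 1. [col 1: W + T ≡ S (mod 10)] no forcing yet in column 1 (carry-in 0); T=3 is free and consistent — try it. So T=3.
Step 2. [col 1: W + T ≡ S (mod 10)] several values work for S in column 1 (W + T ≡ S (mod 10), carry-in 0); try S=2. So S=2.
Step 3. [col 1: W + T ≡ S (mod 10)] in column 1 we have W+T≡S with carry-in 0; given T=3, S=2 and digits 2,3 already taken and all letters distinct, that pins W to 9 ⇒ W=9.
Step 4. [col 2: U + S ≡ N (mod 10)] column 2 (U + S ≡ N (mod 10), carry-in 1) doesn't pin U yet; pick U=5 and continue ⇒ U=5.
Step 5. [M] M is the leading digit of a 7-digit sum of two 6-digit numbers; the final carry is exactly 1 ⇒ M=1.
Step 6. [col 2: U + S ≡ N (mod 10)] column 2: given U=5, S=2, carry-in 1, and digits 1,2,3,5,9 already taken and all letters distinct, U+S≡N (mod 10) forces N=8, so N=8.
Step 7. [col 3: T + K ≡ Y (mod 10)] several values work for K in column 3 (T + K ≡ Y (mod 10), carry-in 0); try K=7. So K=7.
Step 8. [col 3: T + K ≡ Y (mod 10)] in column 3 we have T+K≡Y with carry-in 0; given T=3, K=7 and digits 1,2,3,5,7,8,9 already taken and all letters distinct, that pins Y to 0. So Y=0.
Step 9. [col 5: P + G ≡ M (mod 10)] P=6 is one option consistent with column 5 (P + G ≡ M (mod 10), carry-in 1) — take it. So P=6.
Step 10. [col 5: P + G ≡ M (mod 10)] from column 5 (P=6, M=1, carry-in 1, digits 0,1,2,3,5,6,7,8,9 already taken and all letters distinct): G must equal 4. So G=4.

Answer: G=4, K=7, M=1, N=8, P=6, S=2, T=3, U=5, W=9, Y=0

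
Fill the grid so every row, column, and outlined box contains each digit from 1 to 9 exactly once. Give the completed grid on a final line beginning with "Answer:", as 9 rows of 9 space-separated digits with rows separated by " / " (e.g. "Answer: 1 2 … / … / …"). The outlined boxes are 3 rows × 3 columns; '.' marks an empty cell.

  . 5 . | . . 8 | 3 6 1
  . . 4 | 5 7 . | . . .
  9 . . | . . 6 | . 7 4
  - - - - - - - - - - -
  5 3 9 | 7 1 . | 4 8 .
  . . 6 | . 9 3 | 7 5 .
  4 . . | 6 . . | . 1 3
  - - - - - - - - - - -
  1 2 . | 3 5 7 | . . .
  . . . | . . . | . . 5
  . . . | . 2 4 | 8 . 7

Step 1. [r2c1∈{2,3,6,8}] row 2 places 3 nowhere but r2c1. So r2c1=3.
Step 2. [r7c3∈{8}] nothing but 8 survives at r7c3. So r7c3=8.
Step 3. [r8c7∈{1,2,6,9}] col 7 places 1 nowhere but r8c7, so r8c7=1.
Step 4. [r8c6∈{9}] r8c6 has the single candidate 9 ⇒ r8c6=9.
Step 5. [r5c9∈{2}] nothing but 2 survives at r5c9, so r5c9=2.
Step 6. [r6c3∈{2,7}] in box 4, 2 fits only at r6c3, so r6c3=2.
Step 7. [r3c2∈{1,8}] row 3 places 8 nowhere but r3c2, so r3c2=8.
Step 8. [r8c5∈{6,8}] col 5 places 6 nowhere but r8c5. So r8c5=6.
Step 9. [r8c8∈{2,3,4}] 2 has one home in row 8: r8c8, so r8c8=2.
Step 10. [r2c8∈{9}] only 9 remains possible at r2c8. So r2c8=9.
Step 11. [r2c6∈{1,2}] in col 6, 1 fits only at r2c6 ⇒ r2c6=1.
Step 12. [r8c1∈{7}] r8c1's peers cover all but 7. So r8c1=7.
Step 13. [r7c7∈{6,9}] r7c7 is the only open cell in col 7 admitting 6 ⇒ r7c7=6.
Step 14. [r1c4∈{2,4,9}] 9 has one home in row 1: r1c4 ⇒ r1c4=9.
Step 15. [r8c4∈{8}] r8c4 is down to just 8. So r8c4=8.
Step 16. [r8c3∈{3}] r8c3 has the single candidate 3, so r8c3=3.
Step 17. [r9c2∈{6,9}] across row 9, 9 lands solely at r9c2, so r9c2=9.
Step 18. [r2c7∈{2}] r2c7 has the single candidate 2. So r2c7=2.
Step 19. [r6c7∈{9}] nothing but 9 survives at r6c7. So r6c7=9.
Step 20. [r1c1∈{2}] r1c1 is down to just 2, so r1c1=2.
Step 21. [r3c5∈{3}] r3c5 is down to just 3. So r3c5=3.
Step 22. [r1c3∈{7}] r1c3 is down to just 7, so r1c3=7.
Step 23. [r2c2∈{6}] only 6 remains possible at r2c2, so r2c2=6.
Step 24. [r4c6∈{2}] r4c6's peers cover all but 2. So r4c6=2.
Step 25. [r6c6∈{5}] r6c6 has the single candidate 5, so r6c6=5.
Step 26. [r7c8∈{4}] r7c8 has the single candidate 4. So r7c8=4.
Step 27. [r7c9∈{9}] r7c9 has the single candidate 9. So r7c9=9.
Step 28. [r8c2∈{4}] nothing but 4 survives at r8c2. So r8c2=4.
Step 29. [r4c9∈{6}] r4c9 has the single candidate 6. So r4c9=6.
Step 30. [r9c8∈{3}] r9c8 is down to just 3 ⇒ r9c8=3.
Step 31. [r5c1∈{8}] r5c1's peers cover all but 8, so r5c1=8.
Step 32. [r5c2∈{1}] only 1 remains possible at r5c2. So r5c2=1.
Step 33. [r9c4∈{1}] r9c4 has the single candidate 1. So r9c4=1.
Step 34. [r1c5∈{4}] r1c5's peers cover all but 4, so r1c5=4.
Step 35. [r3c4∈{2}] nothing but 2 survives at r3c4, so r3c4=2.
Step 36. [r2c9∈{8}] r2c9's peers cover all but 8. So r2c9=8.
Step 37. [r9c1∈{6}] r9c1's peers cover all but 6 ⇒ r9c1=6.
Step 38. [r3c7∈{5}] r3c7 has the single candidate 5. So r3c7=5.
Step 39. [r6c5∈{8}] r6c5 is down to just 8 ⇒ r6c5=8.
Step 40. [r3c3∈{1}] nothing but 1 survives at r3c3, so r3c3=1.
Step 41. [r5c4∈{4}] r5c4 has the single candidate 4. So r5c4=4.
Step 42. [r6c2∈{7}] only 7 remains possible at r6c2 ⇒ r6c2=7.
Step 43. [r9c3∈{5}] r9c3's peers cover all but 5. So r9c3=5.

Answer: 2 5 7 9 4 8 3 6 1 / 3 6 4 5 7 1 2 9 8 / 9 8 1 2 3 6 5 7 4 / 5 3 9 7 1 2 4 8 6 / 8 1 6 4 9 3 7 5 2 / 4 7 2 6 8 5 9 1 3 / 1 2 8 3 5 7 6 4 9 / 7 4 3 8 6 9 1 2 5 / 6 9 5 1 2 4 8 3 7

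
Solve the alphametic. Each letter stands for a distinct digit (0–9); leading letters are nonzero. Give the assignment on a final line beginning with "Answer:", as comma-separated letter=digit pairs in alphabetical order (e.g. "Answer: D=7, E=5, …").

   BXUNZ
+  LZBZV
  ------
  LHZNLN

Step 1. [col 1: Z + V ≡ N (mod 10)] no forcing yet in column 1 (carry-in 0); N=3 is free and consistent — try it ⇒ N=3.
Step 2. [L] L is the leading digit of a 6-digit sum of two 5-digit numbers; the final carry is exactly 1, so L=1.
Step 3. [col 1: Z + V ≡ N (mod 10)] no forcing yet in column 1 (carry-in 0); Z=7 is free and consistent — try it, so Z=7.
Step 4. [col 1: Z + V ≡ N (mod 10)] column 1: given Z=7, N=3, carry-in 0, and digits 1,3,7 already taken and all letters distinct, Z+V≡N (mod 10) forces V=6. So V=6.
Step 5. [col 3: U + B ≡ N (mod 10)] column 3 (U + B ≡ N (mod 10), carry-in 1) doesn't pin B yet; pick B=8 and continue ⇒ B=8.
Step 6. [col 3: U + B ≡ N (mod 10)] column 3 reads U+B+carry(1)=N with B=8, N=3; with digits 1,3,6,7,8 already taken and all letters distinct, the only value for U is 4, so U=4.
Step 7. [col 4: X + Z ≡ Z (mod 10)] column 4: given Z=7, carry-in 1, and digits 1,3,4,6,7,8 already taken and all letters distinct, X+Z≡Z (mod 10) forces X=9. So X=9.
Step 8. [col 5: B + L ≡ H (mod 10)] column 5 reads B+L+carry(1)=H with B=8, L=1; with digits 1,3,4,6,7,8,9 already taken and all letters distinct, the only value for H is 0. So H=0.

Answer: B=8, H=0, L=1, N=3, U=4, V=6, X=9, Z=7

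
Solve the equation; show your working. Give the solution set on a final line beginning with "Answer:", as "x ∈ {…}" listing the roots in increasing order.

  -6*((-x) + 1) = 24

Step 1. [-6*((-x) + 1) = 24] LHS = -6·(…); ÷-6 both sides. So div: (-x) + 1 = -4.
Step 2. [(-x) + 1 = -4] the outer +1 inverts by subtracting 1 ⇒ sub: -x = -5.
Step 3. [-x = -5] LHS negated; negate both sides ⇒ neg: x = 5.

Answer: x ∈ {5}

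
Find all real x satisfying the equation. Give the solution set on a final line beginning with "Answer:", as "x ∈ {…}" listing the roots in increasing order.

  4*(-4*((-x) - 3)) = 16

Step 1. [4*(-4*((-x) - 3)) = 16] divide by the outer 4, so div: -4*((-x) - 3) = 4.
Step 2. [-4*((-x) - 3) = 4] -4·(inner) — divide through by -4. So div: (-x) - 3 = -1.
Step 3. [(-x) - 3 = -1] add 3: x sits inside (… - 3). So sub: -x = 2.
Step 4. [-x = 2] LHS negated; negate both sides ⇒ neg: x = -2.

Answer: x ∈ {-2}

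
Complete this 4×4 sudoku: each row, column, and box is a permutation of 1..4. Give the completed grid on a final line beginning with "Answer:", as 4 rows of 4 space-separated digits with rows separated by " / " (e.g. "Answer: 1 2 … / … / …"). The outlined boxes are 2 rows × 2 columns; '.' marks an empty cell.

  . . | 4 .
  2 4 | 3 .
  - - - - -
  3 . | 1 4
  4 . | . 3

Step 1. [r1c1∈{1}] only 1 remains possible at r1c1, so r1c1=1.
Step 2. [r4c3∈{2}] only 2 remains possible at r4c3, so r4c3=2.
Step 3. [r1c4∈{2}] r1c4's peers cover all but 2, so r1c4=2.
Step 4. [r2c4∈{1}] r2c4 has the single candidate 1. So r2c4=1.
Step 5. [r3c2∈{2}] nothing but 2 survives at r3c2, so r3c2=2.
Step 6. [r1c2∈{3}] nothing but 3 survives at r1c2. So r1c2=3.
Step 7. [r4c2∈{1}] r4c2 has the single candidate 1. So r4c2=1.

Answer: 1 3 4 2 / 2 4 3 1 / 3 2 1 4 / 4 1 2 3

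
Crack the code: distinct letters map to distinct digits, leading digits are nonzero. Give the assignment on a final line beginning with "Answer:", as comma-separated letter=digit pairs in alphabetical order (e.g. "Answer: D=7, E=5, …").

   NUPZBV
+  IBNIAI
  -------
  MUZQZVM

Step 1. [col 1: V + I ≡ M (mod 10)] several values work for M in column 1 (V + I ≡ M (mod 10), carry-in 0); try M=1 ⇒ M=1.
Step 2. [col 1: V + I ≡ M (mod 10)] V=2 is one option consistent with column 1 (V + I ≡ M (mod 10), carry-in 0) — take it. So V=2.
Step 3. [col 1: V + I ≡ M (mod 10)] in column 1 we have V+I≡M with carry-in 0; given V=2, M=1 and digits 1,2 already taken and all letters distinct, that pins I to 9 ⇒ I=9.
Step 4. [col 2: B + A ≡ V (mod 10)] no forcing yet in column 2 (carry-in 1); A=8 is free and consistent — try it. So A=8.
Step 5. [col 2: B + A ≡ V (mod 10)] from column 2 (A=8, V=2, carry-in 1, digits 1,2,8,9 already taken and all letters distinct): B must equal 3 ⇒ B=3.
Step 6. [col 3: Z + I ≡ Z (mod 10)] column 3 (Z + I ≡ Z (mod 10), carry-in 1) doesn't pin Z yet; pick Z=7 and continue. So Z=7.
Step 7. [col 4: P + N ≡ Q (mod 10)] no forcing yet in column 4 (carry-in 1); P=0 is free and consistent — try it. So P=0.
Step 8. [col 4: P + N ≡ Q (mod 10)] several values work for N in column 4 (P + N ≡ Q (mod 10), carry-in 1); try N=5. So N=5.
Step 9. [col 4: P + N ≡ Q (mod 10)] from column 4 (P=0, N=5, carry-in 1, digits 0,1,2,3,5,7,8,9 already taken and all letters distinct): Q must equal 6, so Q=6.
Step 10. [col 5: U + B ≡ Z (mod 10)] from column 5 (B=3, Z=7, carry-in 0, digits 0,1,2,3,5,6,7,8,9 already taken and all letters distinct): U must equal 4, so U=4.

Answer: A=8, B=3, I=9, M=1, N=5, P=0, Q=6, U=4, V=2, Z=7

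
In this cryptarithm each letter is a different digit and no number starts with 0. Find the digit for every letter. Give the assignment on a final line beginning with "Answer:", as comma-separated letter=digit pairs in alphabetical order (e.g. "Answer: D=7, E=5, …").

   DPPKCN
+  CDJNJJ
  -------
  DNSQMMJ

Step 1. [col 1: N + J ≡ J (mod 10)] column 1: given nothing yet, carry-in 0, and all letters distinct, none taken yet, N+J≡J (mod 10) forces N=0 ⇒ N=0.
Step 2. [col 1: N + J ≡ J (mod 10)] column 1 (N + J ≡ J (mod 10), carry-in 0) doesn't pin J yet; pick J=6 and continue. So J=6.
Step 3. [D] the sum has 7 digits but both addends have 6; that extra leading digit D is the final carry, namely 1, so D=1.
Step 4. [col 2: C + J ≡ M (mod 10)] column 2 (C + J ≡ M (mod 10), carry-in 0) doesn't pin C yet; pick C=9 and continue. So C=9.
Step 5. [col 2: C + J ≡ M (mod 10)] in column 2 we have C+J≡M with carry-in 0; given C=9, J=6 and digits 0,1,6,9 already taken and all letters distinct, that pins M to 5 ⇒ M=5.
Step 6. [col 3: K + N ≡ M (mod 10)] from column 3 (N=0, M=5, carry-in 1, digits 0,1,5,6,9 already taken and all letters distinct): K must equal 4. So K=4.
Step 7. [col 4: P + J ≡ Q (mod 10)] several values work for Q in column 4 (P + J ≡ Q (mod 10), carry-in 0); try Q=8. So Q=8.
Step 8. [col 4: P + J ≡ Q (mod 10)] column 4: given J=6, Q=8, carry-in 0, and digits 0,1,4,5,6,8,9 already taken and all letters distinct, P+J≡Q (mod 10) forces P=2 ⇒ P=2.
Step 9. [col 5: P + D ≡ S (mod 10)] in column 5 we have P+D≡S with carry-in 0; given P=2, D=1 and digits 0,1,2,4,5,6,8,9 already taken and all letters distinct, that pins S to 3. So S=3.

Answer: C=9, D=1, J=6, K=4, M=5, N=0, P=2, Q=8, S=3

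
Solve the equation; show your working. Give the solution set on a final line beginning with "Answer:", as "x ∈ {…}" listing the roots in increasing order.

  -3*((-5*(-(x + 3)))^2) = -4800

Step 1. [-3*((-5*(-(x + 3)))^2) = -4800] -3 out front; divide by -3 ⇒ div: (-5*(-(x + 3)))^2 = 1600.
Step 2. [(-5*(-(x + 3)))^2 = 1600] LHS squared, RHS 1600 ≥ 0: apply √ (±) ⇒ sqrt: -5*(-(x + 3)) = 40 or -40.
Step 3. [-5*(-(x + 3)) = 40 or -40] leading coefficient -5: divide by -5 ⇒ div: -(x + 3) = -8 or 8.
Step 4. [-(x + 3) = -8 or 8] leading − — multiply by −1, so neg: x + 3 = 8 or -8.
Step 5. [x + 3 = 8 or -8] the outer +3 inverts by subtracting 3, so sub: x = 5 or -11.

Answer: x ∈ {-11, 5}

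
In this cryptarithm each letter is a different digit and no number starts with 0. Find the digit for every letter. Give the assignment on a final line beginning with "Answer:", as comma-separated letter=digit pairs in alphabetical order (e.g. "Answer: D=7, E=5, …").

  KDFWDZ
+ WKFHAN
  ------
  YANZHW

Step 1. [col 1: Z + N ≡ W (mod 10)] several values work for W in column 1 (Z + N ≡ W (mod 10), carry-in 0); try W=5, so W=5.
Step 2. [col 1: Z + N ≡ W (mod 10)] N=6 is one option consistent with column 1 (Z + N ≡ W (mod 10), carry-in 0) — take it ⇒ N=6.
Step 3. [col 1: Z + N ≡ W (mod 10)] from column 1 (N=6, W=5, carry-in 0, digits 5,6 already taken and all letters distinct): Z must equal 9. So Z=9.
Step 4. [col 2: D + A ≡ H (mod 10)] H=4 is one option consistent with column 2 (D + A ≡ H (mod 10), carry-in 1) — take it, so H=4.
Step 5. [col 2: D + A ≡ H (mod 10)] no forcing yet in column 2 (carry-in 1); A=3 is free and consistent — try it ⇒ A=3.
Step 6. [col 2: D + A ≡ H (mod 10)] column 2 reads D+A+carry(1)=H with A=3, H=4; with digits 3,4,5,6,9 already taken and all letters distinct, the only value for D is 0 ⇒ D=0.
Step 7. [col 4: F + F ≡ N (mod 10)] column 4: given N=6, carry-in 0, and digits 0,3,4,5,6,9 already taken and all letters distinct, F+F≡N (mod 10) forces F=8. So F=8.
Step 8. [col 5: D + K ≡ A (mod 10)] in column 5 we have D+K≡A with carry-in 1; given D=0, A=3 and digits 0,3,4,5,6,8,9 already taken and all letters distinct, that pins K to 2 ⇒ K=2.
Step 9. [col 6: K + W ≡ Y (mod 10)] in column 6 we have K+W≡Y with carry-in 0; given K=2, W=5 and digits 0,2,3,4,5,6,8,9 already taken and all letters distinct, that pins Y to 7. So Y=7.

Answer: A=3, D=0, F=8, H=4, K=2, N=6, W=5, Y=7, Z=9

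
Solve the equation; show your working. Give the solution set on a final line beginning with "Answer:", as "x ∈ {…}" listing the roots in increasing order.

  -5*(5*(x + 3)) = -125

Step 1. [-5*(5*(x + 3)) = -125] leading coefficient -5: divide by -5 ⇒ div: 5*(x + 3) = 25.
Step 2. [5*(x + 3) = 25] 5·(inner) — divide through by 5. So div: x + 3 = 5.
Step 3. [x + 3 = 5] +3 is outermost — subtract 3 both sides, so sub: x = 2.

Answer: x ∈ {2}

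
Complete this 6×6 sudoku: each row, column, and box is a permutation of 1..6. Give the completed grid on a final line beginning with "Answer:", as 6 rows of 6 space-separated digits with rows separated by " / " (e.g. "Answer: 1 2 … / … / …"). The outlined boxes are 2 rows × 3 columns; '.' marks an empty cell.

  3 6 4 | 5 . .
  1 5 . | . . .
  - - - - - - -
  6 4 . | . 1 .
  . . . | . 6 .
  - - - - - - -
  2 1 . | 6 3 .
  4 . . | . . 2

Step 1. [r2c3∈{2}] only 2 remains possible at r2c3, so r2c3=2.
Step 2. [r5c3∈{5}] r5c3 is down to just 5. So r5c3=5.
Step 3. [r3c3∈{3}] r3c3's peers cover all but 3, so r3c3=3.
Step 4. [r5c6∈{4}] r5c6 has the single candidate 4, so r5c6=4.
Step 5. [r4c4∈{2,3,4}] r4c4 is the only open cell in row 4 admitting 4. So r4c4=4.
Step 6. [r4c6∈{3,5}] in row 4, 3 fits only at r4c6. So r4c6=3.
Step 7. [r6c5∈{5}] r6c5's peers cover all but 5. So r6c5=5.
Step 8. [r6c3∈{6}] only 6 remains possible at r6c3 ⇒ r6c3=6.
Step 9. [r6c4∈{1}] nothing but 1 survives at r6c4, so r6c4=1.
Step 10. [r6c2∈{3}] r6c2 has the single candidate 3 ⇒ r6c2=3.
Step 11. [r1c6∈{1}] r1c6 is down to just 1. So r1c6=1.
Step 12. [r4c3∈{1}] only 1 remains possible at r4c3 ⇒ r4c3=1.
Step 13. [r2c5∈{4}] r2c5's peers cover all but 4 ⇒ r2c5=4.
Step 14. [r2c4∈{3}] nothing but 3 survives at r2c4, so r2c4=3.
Step 15. [r4c2∈{2}] r4c2's peers cover all but 2 ⇒ r4c2=2.
Step 16. [r2c6∈{6}] r2c6's peers cover all but 6. So r2c6=6.
Step 17. [r3c6∈{5}] r3c6 has the single candidate 5. So r3c6=5.
Step 18. [r1c5∈{2}] r1c5's peers cover all but 2 ⇒ r1c5=2.
Step 19. [r4c1∈{5}] r4c1 has the single candidate 5 ⇒ r4c1=5.
Step 20. [r3c4∈{2}] r3c4's peers cover all but 2 ⇒ r3c4=2.

Answer: 3 6 4 5 2 1 / 1 5 2 3 4 6 / 6 4 3 2 1 5 / 5 2 1 4 6 3 / 2 1 5 6 3 4 / 4 3 6 1 5 2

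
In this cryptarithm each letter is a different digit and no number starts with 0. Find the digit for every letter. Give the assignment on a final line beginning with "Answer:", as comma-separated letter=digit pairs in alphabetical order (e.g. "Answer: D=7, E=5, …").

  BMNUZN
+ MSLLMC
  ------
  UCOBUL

Step 1. [col 1: N + C ≡ L (mod 10)] C=9 is one option consistent with column 1 (N + C ≡ L (mod 10), carry-in 0) — take it, so C=9.
Step 2. [col 1: N + C ≡ L (mod 10)] no forcing yet in column 1 (carry-in 0); L=7 is free and consistent — try it, so L=7.
Step 3. [col 1: N + C ≡ L (mod 10)] column 1: given C=9, L=7, carry-in 0, and digits 7,9 already taken and all letters distinct, N+C≡L (mod 10) forces N=8. So N=8.
Step 4. [col 2: Z + M ≡ U (mod 10)] no forcing yet in column 2 (carry-in 1); U=4 is free and consistent — try it. So U=4.
Step 5. [col 2: Z + M ≡ U (mod 10)] no forcing yet in column 2 (carry-in 1); Z=0 is free and consistent — try it ⇒ Z=0.
Step 6. [col 2: Z + M ≡ U (mod 10)] column 2: given Z=0, U=4, carry-in 1, and digits 0,4,7,8,9 already taken and all letters distinct, Z+M≡U (mod 10) forces M=3, so M=3.
Step 7. [col 3: U + L ≡ B (mod 10)] column 3 reads U+L+carry(0)=B with U=4, L=7; with digits 0,3,4,7,8,9 already taken and all letters distinct, the only value for B is 1. So B=1.
Step 8. [col 4: N + L ≡ O (mod 10)] column 4: given N=8, L=7, carry-in 1, and digits 0,1,3,4,7,8,9 already taken and all letters distinct, N+L≡O (mod 10) forces O=6, so O=6.
Step 9. [col 5: M + S ≡ C (mod 10)] column 5 reads M+S+carry(1)=C with M=3, C=9; with digits 0,1,3,4,6,7,8,9 already taken and all letters distinct, the only value for S is 5 ⇒ S=5.

Answer: B=1, C=9, L=7, M=3, N=8, O=6, S=5, U=4, Z=0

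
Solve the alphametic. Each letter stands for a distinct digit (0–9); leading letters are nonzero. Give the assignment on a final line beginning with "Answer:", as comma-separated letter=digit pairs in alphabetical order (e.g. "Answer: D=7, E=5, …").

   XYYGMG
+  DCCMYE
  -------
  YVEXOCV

Step 1. [col 1: G + E ≡ V (mod 10)] column 1 (G + E ≡ V (mod 10), carry-in 0) doesn't pin V yet; pick V=3 and continue. So V=3.
Step 2. [col 1: G + E ≡ V (mod 10)] several values work for E in column 1 (G + E ≡ V (mod 10), carry-in 0); try E=5, so E=5.
Step 3. [Y] Y is the leading digit of a 7-digit sum of two 6-digit numbers; the final carry is exactly 1 ⇒ Y=1.
Step 4. [col 1: G + E ≡ V (mod 10)] column 1: given E=5, V=3, carry-in 0, and digits 1,3,5 already taken and all letters distinct, G+E≡V (mod 10) forces G=8 ⇒ G=8.
Step 5. [col 2: M + Y ≡ C (mod 10)] no forcing yet in column 2 (carry-in 1); M=2 is free and consistent — try it, so M=2.
Step 6. [col 2: M + Y ≡ C (mod 10)] in column 2 we have M+Y≡C with carry-in 1; given M=2, Y=1 and digits 1,2,3,5,8 already taken and all letters distinct, that pins C to 4. So C=4.
Step 7. [col 3: G + M ≡ O (mod 10)] from column 3 (G=8, M=2, carry-in 0, digits 1,2,3,4,5,8 already taken and all letters distinct): O must equal 0 ⇒ O=0.
Step 8. [col 4: Y + C ≡ X (mod 10)] from column 4 (Y=1, C=4, carry-in 1, digits 0,1,2,3,4,5,8 already taken and all letters distinct): X must equal 6 ⇒ X=6.
Step 9. [col 6: X + D ≡ V (mod 10)] from column 6 (X=6, V=3, carry-in 0, digits 0,1,2,3,4,5,6,8 already taken and all letters distinct): D must equal 7. So D=7.

Answer: C=4, D=7, E=5, G=8, M=2, O=0, V=3, X=6, Y=1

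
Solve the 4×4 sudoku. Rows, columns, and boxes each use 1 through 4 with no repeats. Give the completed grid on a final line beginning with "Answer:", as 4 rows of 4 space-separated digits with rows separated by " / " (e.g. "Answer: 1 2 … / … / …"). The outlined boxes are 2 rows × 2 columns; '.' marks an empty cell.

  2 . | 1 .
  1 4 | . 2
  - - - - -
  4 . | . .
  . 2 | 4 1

Step 1. [r3c4∈{3}] nothing but 3 survives at r3c4 ⇒ r3c4=3.
Step 2. [r2c3∈{3}] nothing but 3 survives at r2c3 ⇒ r2c3=3.
Step 3. [r1c2∈{3}] r1c2 has the single candidate 3, so r1c2=3.
Step 4. [r3c3∈{2}] only 2 remains possible at r3c3. So r3c3=2.
Step 5. [r1c4∈{4}] r1c4 has the single candidate 4 ⇒ r1c4=4.
Step 6. [r4c1∈{3}] r4c1 has the single candidate 3 ⇒ r4c1=3.
Step 7. [r3c2∈{1}] r3c2 has the single candidate 1 ⇒ r3c2=1.

Answer: 2 3 1 4 / 1 4 3 2 / 4 1 2 3 / 3 2 4 1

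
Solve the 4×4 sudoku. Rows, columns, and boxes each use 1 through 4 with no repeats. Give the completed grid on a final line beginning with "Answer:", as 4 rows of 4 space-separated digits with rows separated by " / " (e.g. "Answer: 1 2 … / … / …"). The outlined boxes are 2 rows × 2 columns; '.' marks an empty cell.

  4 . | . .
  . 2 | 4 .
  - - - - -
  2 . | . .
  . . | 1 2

Step 1. [r3c2∈{1,3,4}] in row 3, 1 fits only at r3c2. So r3c2=1.
Step 2. [r1c2∈{3}] r1c2's peers cover all but 3, so r1c2=3.
Step 3. [r2c4∈{1,3}] in row 2, 3 fits only at r2c4. So r2c4=3.
Step 4. [r1c3∈{2}] only 2 remains possible at r1c3 ⇒ r1c3=2.
Step 5. [r1c4∈{1}] r1c4 has the single candidate 1 ⇒ r1c4=1.
Step 6. [r3c4∈{4}] r3c4's peers cover all but 4, so r3c4=4.
Step 7. [r3c3∈{3}] r3c3's peers cover all but 3. So r3c3=3.
Step 8. [r4c1∈{3}] r4c1's peers cover all but 3. So r4c1=3.
Step 9. [r4c2∈{4}] nothing but 4 survives at r4c2, so r4c2=4.
Step 10. [r2c1∈{1}] nothing but 1 survives at r2c1. So r2c1=1.

Answer: 4 3 2 1 / 1 2 4 3 / 2 1 3 4 / 3 4 1 2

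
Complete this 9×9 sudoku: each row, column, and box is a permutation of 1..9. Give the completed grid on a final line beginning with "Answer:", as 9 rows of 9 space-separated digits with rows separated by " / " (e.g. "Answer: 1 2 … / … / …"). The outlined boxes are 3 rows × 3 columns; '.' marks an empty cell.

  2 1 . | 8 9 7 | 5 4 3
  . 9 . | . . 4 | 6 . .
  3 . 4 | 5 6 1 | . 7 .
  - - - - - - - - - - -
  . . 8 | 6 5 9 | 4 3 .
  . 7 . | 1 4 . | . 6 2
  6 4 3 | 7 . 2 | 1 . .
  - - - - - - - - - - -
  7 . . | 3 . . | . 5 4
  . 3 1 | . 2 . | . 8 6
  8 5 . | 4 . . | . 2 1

Step 1. [r7c7∈{9}] nothing but 9 survives at r7c7. So r7c7=9.
Step 2. [r7c2∈{2,6}] 6 has one home in col 2: r7c2, so r7c2=6.
Step 3. [r6c5∈{8}] r6c5 is down to just 8, so r6c5=8.
Step 4. [r2c1∈{5}] only 5 remains possible at r2c1 ⇒ r2c1=5.
Step 5. [r5c1∈{9}] r5c1's peers cover all but 9, so r5c1=9.
Step 6. [r3c9∈{8,9}] across row 3, 9 lands solely at r3c9. So r3c9=9.
Step 7. [r5c7∈{8}] r5c7 has the single candidate 8. So r5c7=8.
Step 8. [r8c7∈{7}] r8c7 is down to just 7 ⇒ r8c7=7.
Step 9. [r6c9∈{5}] r6c9 is down to just 5. So r6c9=5.
Step 10. [r7c6∈{8}] r7c6 has the single candidate 8 ⇒ r7c6=8.
Step 11. [r5c6∈{3}] r5c6 has the single candidate 3 ⇒ r5c6=3.
Step 12. [r1c3∈{6}] nothing but 6 survives at r1c3 ⇒ r1c3=6.
Step 13. [r3c2∈{8}] r3c2's peers cover all but 8, so r3c2=8.
Step 14. [r9c3∈{9}] r9c3's peers cover all but 9 ⇒ r9c3=9.
Step 15. [r8c4∈{9}] r8c4 has the single candidate 9. So r8c4=9.
Step 16. [r8c6∈{5}] r8c6 has the single candidate 5, so r8c6=5.
Step 17. [r4c1∈{1}] r4c1 has the single candidate 1. So r4c1=1.
Step 18. [r9c5∈{7}] r9c5 has the single candidate 7. So r9c5=7.
Step 19. [r2c4∈{2}] only 2 remains possible at r2c4. So r2c4=2.
Step 20. [r2c3∈{7}] r2c3 has the single candidate 7. So r2c3=7.
Step 21. [r3c7∈{2}] nothing but 2 survives at r3c7 ⇒ r3c7=2.
Step 22. [r4c9∈{7}] r4c9's peers cover all but 7, so r4c9=7.
Step 23. [r6c8∈{9}] nothing but 9 survives at r6c8, so r6c8=9.
Step 24. [r9c6∈{6}] r9c6 is down to just 6. So r9c6=6.
Step 25. [r8c1∈{4}] nothing but 4 survives at r8c1. So r8c1=4.
Step 26. [r7c3∈{2}] nothing but 2 survives at r7c3, so r7c3=2.
Step 27. [r2c5∈{3}] only 3 remains possible at r2c5, so r2c5=3.
Step 28. [r7c5∈{1}] r7c5 is down to just 1 ⇒ r7c5=1.
Step 29. [r9c7∈{3}] r9c7 has the single candidate 3. So r9c7=3.
Step 30. [r4c2∈{2}] r4c2's peers cover all but 2 ⇒ r4c2=2.
Step 31. [r5c3∈{5}] r5c3's peers cover all but 5. So r5c3=5.
Step 32. [r2c9∈{8}] only 8 remains possible at r2c9 ⇒ r2c9=8.
Step 33. [r2c8∈{1}] r2c8 is down to just 1 ⇒ r2c8=1.

Answer: 2 1 6 8 9 7 5 4 3 / 5 9 7 2 3 4 6 1 8 / 3 8 4 5 6 1 2 7 9 / 1 2 8 6 5 9 4 3 7 / 9 7 5 1 4 3 8 6 2 / 6 4 3 7 8 2 1 9 5 / 7 6 2 3 1 8 9 5 4 / 4 3 1 9 2 5 7 8 6 / 8 5 9 4 7 6 3 2 1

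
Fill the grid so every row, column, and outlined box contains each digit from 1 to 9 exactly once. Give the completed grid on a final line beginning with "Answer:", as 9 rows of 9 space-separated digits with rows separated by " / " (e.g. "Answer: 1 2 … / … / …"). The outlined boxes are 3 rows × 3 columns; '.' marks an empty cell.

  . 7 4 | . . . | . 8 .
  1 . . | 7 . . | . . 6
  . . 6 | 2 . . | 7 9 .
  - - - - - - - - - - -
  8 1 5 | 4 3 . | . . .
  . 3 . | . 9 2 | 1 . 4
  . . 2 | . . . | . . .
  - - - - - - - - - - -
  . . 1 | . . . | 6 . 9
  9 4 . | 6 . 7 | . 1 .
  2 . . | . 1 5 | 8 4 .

Step 1. [r6c5∈{5,6,7,8}] col 5 places 7 nowhere but r6c5, so r6c5=7.
Step 2. [r2c2∈{2,5,8,9}] in col 2, 2 fits only at r2c2 ⇒ r2c2=2.
Step 3. [r6c9∈{3,5,8}] r6c9 is the only open cell in col 9 admitting 8, so r6c9=8.
Step 4. [r2c7∈{3,4,5}] col 7 places 4 nowhere but r2c7, so r2c7=4.
Step 5. [r5c3∈{7}] only 7 remains possible at r5c3 ⇒ r5c3=7.
Step 6. [r9c3∈{3}] nothing but 3 survives at r9c3 ⇒ r9c3=3.
Step 7. [r8c3∈{8}] nothing but 8 survives at r8c3 ⇒ r8c3=8.
Step 8. [r5c1∈{6}] r5c1 is down to just 6, so r5c1=6.
Step 9. [r5c8∈{5}] only 5 remains possible at r5c8, so r5c8=5.
Step 10. [r2c8∈{3}] r2c8 is down to just 3, so r2c8=3.
Step 11. [r2c5∈{5,8}] r2c5 is the only open cell in row 2 admitting 5, so r2c5=5.
Step 12. [r2c6∈{8,9}] in row 2, 8 fits only at r2c6. So r2c6=8.
Step 13. [r1c6∈{1,3,6,9}] col 6 places 9 nowhere but r1c6. So r1c6=9.
Step 14. [r8c9∈{2,3,5}] 3 has one home in col 9: r8c9, so r8c9=3.
Step 15. [r7c5∈{2,4,8}] r7c5 is the only open cell in col 5 admitting 8. So r7c5=8.
Step 16. [r7c8∈{2,7}] r7c8 is the only open cell in row 7 admitting 2, so r7c8=2.
Step 17. [r4c6∈{6}] r4c6 is down to just 6, so r4c6=6.
Step 18. [r7c2∈{5}] only 5 remains possible at r7c2. So r7c2=5.
Step 19. [r6c6∈{1}] r6c6 has the single candidate 1. So r6c6=1.
Step 20. [r1c4∈{1,3}] r1c4 is the only open cell in col 4 admitting 1 ⇒ r1c4=1.
Step 21. [r3c6∈{3,4}] r3c6 is the only open cell in box 2 admitting 3 ⇒ r3c6=3.
Step 22. [r4c7∈{2,9}] row 4 places 9 nowhere but r4c7. So r4c7=9.
Step 23. [r1c7∈{2,5}] across col 7, 2 lands solely at r1c7. So r1c7=2.
Step 24. [r3c1∈{5}] r3c1 has the single candidate 5. So r3c1=5.
Step 25. [r9c9∈{7}] r9c9's peers cover all but 7, so r9c9=7.
Step 26. [r8c7∈{5}] only 5 remains possible at r8c7 ⇒ r8c7=5.
Step 27. [r1c5∈{6}] r1c5's peers cover all but 6 ⇒ r1c5=6.
Step 28. [r3c9∈{1}] nothing but 1 survives at r3c9, so r3c9=1.
Step 29. [r9c4∈{9}] nothing but 9 survives at r9c4, so r9c4=9.
Step 30. [r1c1∈{3}] r1c1's peers cover all but 3 ⇒ r1c1=3.
Step 31. [r5c4∈{8}] r5c4 has the single candidate 8, so r5c4=8.
Step 32. [r7c1∈{7}] only 7 remains possible at r7c1, so r7c1=7.
Step 33. [r3c5∈{4}] r3c5 is down to just 4 ⇒ r3c5=4.
Step 34. [r4c8∈{7}] r4c8 is down to just 7 ⇒ r4c8=7.
Step 35. [r9c2∈{6}] r9c2's peers cover all but 6, so r9c2=6.
Step 36. [r1c9∈{5}] r1c9's peers cover all but 5, so r1c9=5.
Step 37. [r6c1∈{4}] r6c1's peers cover all but 4 ⇒ r6c1=4.
Step 38. [r2c3∈{9}] r2c3 has the single candidate 9. So r2c3=9.
Step 39. [r8c5∈{2}] only 2 remains possible at r8c5, so r8c5=2.
Step 40. [r6c4∈{5}] r6c4 has the single candidate 5 ⇒ r6c4=5.
Step 41. [r4c9∈{2}] r4c9 has the single candidate 2 ⇒ r4c9=2.
Step 42. [r6c8∈{6}] r6c8 is down to just 6 ⇒ r6c8=6.
Step 43. [r7c6∈{4}] r7c6 is down to just 4, so r7c6=4.
Step 44. [r3c2∈{8}] r3c2 has the single candidate 8. So r3c2=8.
Step 45. [r6c2∈{9}] only 9 remains possible at r6c2. So r6c2=9.
Step 46. [r6c7∈{3}] r6c7 is down to just 3, so r6c7=3.
Step 47. [r7c4∈{3}] r7c4 has the single candidate 3, so r7c4=3.

Answer: 3 7 4 1 6 9 2 8 5 / 1 2 9 7 5 8 4 3 6 / 5 8 6 2 4 3 7 9 1 / 8 1 5 4 3 6 9 7 2 / 6 3 7 8 9 2 1 5 4 / 4 9 2 5 7 1 3 6 8 / 7 5 1 3 8 4 6 2 9 / 9 4 8 6 2 7 5 1 3 / 2 6 3 9 1 5 8 4 7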